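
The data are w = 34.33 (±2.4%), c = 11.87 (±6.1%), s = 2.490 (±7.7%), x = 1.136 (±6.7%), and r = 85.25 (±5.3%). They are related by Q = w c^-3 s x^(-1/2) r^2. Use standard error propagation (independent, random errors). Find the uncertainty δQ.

79.7

For a monomial Q ∝ w, c^-3, s, x^(-1/2), r^2, fractional errors add in quadrature:
  (1·δw/w)² = (1×0.0240)² = 0.000576;  (-3·δc/c)² = (-3×0.0610)² = 0.0335;  (1·δs/s)² = (1×0.0770)² = 0.00593;  (−½·δx/x)² = (-0.5×0.0670)² = 0.00112;  (2·δr/r)² = (2×0.0530)² = 0.0112
δQ/Q = √(0.0524) = 0.229
Q = 348.5, so δQ = 0.229 × 348.5 = 79.7.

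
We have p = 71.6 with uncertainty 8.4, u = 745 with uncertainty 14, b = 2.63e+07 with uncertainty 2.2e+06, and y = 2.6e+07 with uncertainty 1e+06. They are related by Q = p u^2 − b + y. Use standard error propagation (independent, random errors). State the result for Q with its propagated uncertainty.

(3.94 ± 0.546) × 10^7

Let w = p·u^2 = 3.97e+07. δw/w = √((1·δp/p)² + (2·δu/u)²) = √(0.0138 + 0.00141) = 0.123, so δw = 4.9e+06.
Q = w − b + y: δQ = √(δw² + δb² + δy²) = √(2.4e+13 + 4.84e+12 + 1e+12) = 5.46e+06
Q = 3.94e+07.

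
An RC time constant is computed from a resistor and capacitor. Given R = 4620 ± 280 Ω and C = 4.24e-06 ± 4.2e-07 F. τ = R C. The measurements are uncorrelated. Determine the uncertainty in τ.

τ is a product of powers, so relative uncertainties combine in quadrature:
  (1·δR/R)² = (1×0.0606)² = 0.00367;  (1·δC/C)² = (1×0.0991)² = 0.00981
δτ/τ = √(0.0135) = 0.116
τ = 0.0196 s, so δτ = 0.116 × 0.0196 = 0.00227 s.

0.00227 s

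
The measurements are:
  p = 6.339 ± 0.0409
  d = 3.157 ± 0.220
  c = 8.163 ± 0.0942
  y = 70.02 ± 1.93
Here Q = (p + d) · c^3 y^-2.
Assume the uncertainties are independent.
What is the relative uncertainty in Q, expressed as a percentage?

Let u = p + d = 9.496. δu = √(δp² + δd²) = √(0.00167 + 0.0484) = 0.224, so δu/u = 0.0236.
Q is then a monomial in u, c, y:
δQ/Q = √((δu/u)² + (3·δc/c)² + (-2·δy/y)²) = √(0.000555 + 0.00120 + 0.00304) = 0.0692

6.92%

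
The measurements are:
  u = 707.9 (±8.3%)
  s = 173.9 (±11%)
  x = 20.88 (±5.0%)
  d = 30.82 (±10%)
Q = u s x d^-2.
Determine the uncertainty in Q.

For a monomial Q ∝ u, s, x, d^-2, fractional errors add in quadrature:
  (1·δu/u)² = (1×0.0830)² = 0.00689;  (1·δs/s)² = (1×0.110)² = 0.0121;  (1·δx/x)² = (1×0.0500)² = 0.00250;  (-2·δd/d)² = (-2×0.100)² = 0.0400
δQ/Q = √(0.0615) = 0.248
Q = 2706, so δQ = 0.248 × 2706 = 671.

671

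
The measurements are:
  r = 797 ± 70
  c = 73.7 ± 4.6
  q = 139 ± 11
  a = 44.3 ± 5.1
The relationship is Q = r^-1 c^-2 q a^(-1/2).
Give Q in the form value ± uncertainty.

Since Q is a product/quotient, work with relative uncertainties:
  (-1·δr/r)² = (-1×0.0878)² = 0.00771;  (-2·δc/c)² = (-2×0.0624)² = 0.0156;  (1·δq/q)² = (1×0.0791)² = 0.00626;  (−½·δa/a)² = (-0.5×0.115)² = 0.00331
δQ/Q = √(0.0329) = 0.181
Q = 4.82e-06, so δQ = 0.181 × 4.82e-06 = 8.75e-07.

(4.82 ± 0.875) × 10^-6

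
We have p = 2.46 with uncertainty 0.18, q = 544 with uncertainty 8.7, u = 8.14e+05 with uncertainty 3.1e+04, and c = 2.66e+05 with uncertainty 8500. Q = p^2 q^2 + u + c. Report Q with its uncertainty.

Let w = p^2·q^2 = 1.79e+06. δw/w = √((2·δp/p)² + (2·δq/q)²) = √(0.0214 + 0.00102) = 0.150, so δw = 2.68e+05.
Q = w + u + c: δQ = √(δw² + δu² + δc²) = √(7.2e+10 + 9.61e+08 + 7.22e+07) = 2.7e+05
Q = 2.87e+06.

(2.87 ± 0.270) × 10^6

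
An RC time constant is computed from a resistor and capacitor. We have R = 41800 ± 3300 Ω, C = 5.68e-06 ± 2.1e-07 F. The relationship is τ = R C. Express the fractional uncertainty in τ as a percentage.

8.72%

Products/powers → add relative errors in quadrature, weighted by exponent:
  (1·δR/R)² = (1×0.0789)² = 0.00623;  (1·δC/C)² = (1×0.0370)² = 0.00137
δτ/τ = √(0.00760) = 0.0872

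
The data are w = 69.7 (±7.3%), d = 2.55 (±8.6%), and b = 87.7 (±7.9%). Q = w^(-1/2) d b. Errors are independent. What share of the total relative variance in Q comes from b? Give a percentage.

(δQ/Q)² = (−½·δw/w)² + (1·δd/d)² + (1·δb/b)²
  w term: (-0.5×0.0730)² = 0.00133
  d term: (1×0.0860)² = 0.00740
  b term: (1×0.0790)² = 0.00624
Total = 0.0150. Share from b = 0.00624/0.0150 = 0.417.

41.7%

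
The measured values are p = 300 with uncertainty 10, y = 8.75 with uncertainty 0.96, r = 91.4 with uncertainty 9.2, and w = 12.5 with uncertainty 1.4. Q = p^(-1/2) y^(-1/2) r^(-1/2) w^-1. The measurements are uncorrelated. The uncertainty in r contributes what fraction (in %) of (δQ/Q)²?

13.8%

(δQ/Q)² = (−½·δp/p)² + (−½·δy/y)² + (−½·δr/r)² + (-1·δw/w)²
  p term: (-0.5×0.0333)² = 0.000278
  y term: (-0.5×0.110)² = 0.00301
  r term: (-0.5×0.101)² = 0.00253
  w term: (-1×0.112)² = 0.0125
Total = 0.0184. Share from r = 0.00253/0.0184 = 0.138.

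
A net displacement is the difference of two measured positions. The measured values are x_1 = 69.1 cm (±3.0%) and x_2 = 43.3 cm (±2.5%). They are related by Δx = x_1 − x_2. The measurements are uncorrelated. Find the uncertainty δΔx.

2.34 cm

For a sum/difference, combine absolute errors in quadrature:
  (δx_1)² = 4.30;  (δx_2)² = 1.17
δΔx = √(5.47) = 2.34 cm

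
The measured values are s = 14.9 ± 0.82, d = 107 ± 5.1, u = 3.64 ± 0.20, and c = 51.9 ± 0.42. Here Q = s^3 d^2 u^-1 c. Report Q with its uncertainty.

Each factor contributes (exponent × relative error)² to (δQ/Q)²:
  (3·δs/s)² = (3×0.0550)² = 0.0273;  (2·δd/d)² = (2×0.0477)² = 0.00909;  (-1·δu/u)² = (-1×0.0549)² = 0.00302;  (1·δc/c)² = (1×0.00809)² = 6.55e-05
δQ/Q = √(0.0394) = 0.199
Q = 5.4e+08, so δQ = 0.199 × 5.4e+08 = 1.07e+08.

(5.40 ± 1.07) × 10^8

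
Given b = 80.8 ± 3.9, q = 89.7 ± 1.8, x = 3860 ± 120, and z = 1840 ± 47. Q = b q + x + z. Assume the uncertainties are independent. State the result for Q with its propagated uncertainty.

12900 ± 400

Let p = b·q = 7250. δp/p = √((1·δb/b)² + (1·δq/q)²) = √(0.00233 + 0.000403) = 0.0523, so δp = 379.
Q = p + x + z: δQ = √(δp² + δx² + δz²) = √(1.44e+05 + 14400 + 2210) = 400
Q = 12900.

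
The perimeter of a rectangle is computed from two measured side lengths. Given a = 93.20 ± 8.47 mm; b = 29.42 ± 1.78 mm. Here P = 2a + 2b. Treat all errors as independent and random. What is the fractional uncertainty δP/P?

Absolute uncertainties add in quadrature for a linear combination:
  (2·δa)² = 287;  (2·δb)² = 12.7
δP = √(300) = 17.3 mm
P = 245.2 mm, so δP/P = 17.3/245.2 = 0.0706.

0.0706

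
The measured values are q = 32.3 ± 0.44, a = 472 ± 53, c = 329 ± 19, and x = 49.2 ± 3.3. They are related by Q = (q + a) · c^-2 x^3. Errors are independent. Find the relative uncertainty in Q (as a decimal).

Let u = q + a = 504. δu = √(δq² + δa²) = √(0.194 + 2810) = 53.0, so δu/u = 0.105.
Q is then a monomial in u, c, x:
δQ/Q = √((δu/u)² + (-2·δc/c)² + (3·δx/x)²) = √(0.0110 + 0.0133 + 0.0405) = 0.255

0.255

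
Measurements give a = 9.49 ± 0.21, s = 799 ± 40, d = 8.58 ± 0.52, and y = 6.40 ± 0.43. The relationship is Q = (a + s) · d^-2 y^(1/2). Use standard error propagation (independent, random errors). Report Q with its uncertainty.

Let u = a + s = 808. δu = √(δa² + δs²) = √(0.0441 + 1600) = 40.0, so δu/u = 0.0495.
Q is then a monomial in u, d, y:
δQ/Q = √((δu/u)² + (-2·δd/d)² + (½·δy/y)²) = √(0.00245 + 0.0147 + 0.00113) = 0.135
Q = 27.8, so δQ = 0.135 × 27.8 = 3.76.

27.8 ± 3.76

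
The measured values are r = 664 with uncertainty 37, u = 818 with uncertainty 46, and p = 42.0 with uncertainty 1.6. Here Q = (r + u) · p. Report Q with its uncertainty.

62200 ± 3430

Let w = r + u = 1480. δw = √(δr² + δu²) = √(1370 + 2120) = 59.0, so δw/w = 0.0398.
Q is then a monomial in w, p:
δQ/Q = √((δw/w)² + (1·δp/p)²) = √(0.00159 + 0.00145) = 0.0551
Q = 62200, so δQ = 0.0551 × 62200 = 3430.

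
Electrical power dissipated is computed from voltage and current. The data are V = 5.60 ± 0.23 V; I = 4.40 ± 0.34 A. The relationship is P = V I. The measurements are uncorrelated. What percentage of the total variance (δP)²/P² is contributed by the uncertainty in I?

(δP/P)² = (1·δV/V)² + (1·δI/I)²
  V term: (1×0.0411)² = 0.00169
  I term: (1×0.0773)² = 0.00597
Total = 0.00766. Share from I = 0.00597/0.00766 = 0.780.

78.0%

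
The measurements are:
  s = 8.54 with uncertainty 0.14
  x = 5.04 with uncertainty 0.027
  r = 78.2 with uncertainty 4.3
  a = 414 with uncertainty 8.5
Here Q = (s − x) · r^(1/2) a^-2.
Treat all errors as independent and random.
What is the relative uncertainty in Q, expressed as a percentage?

Let u = s − x = 3.50. δu = √(δs² + δx²) = √(0.0196 + 0.000729) = 0.143, so δu/u = 0.0407.
Q is then a monomial in u, r, a:
δQ/Q = √((δu/u)² + (½·δr/r)² + (-2·δa/a)²) = √(0.00166 + 0.000756 + 0.00169) = 0.0640

6.40%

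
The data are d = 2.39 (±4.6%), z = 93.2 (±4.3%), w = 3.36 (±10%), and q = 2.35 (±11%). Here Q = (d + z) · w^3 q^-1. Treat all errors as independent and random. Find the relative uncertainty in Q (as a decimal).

Let u = d + z = 95.6. δu = √(δd² + δz²) = √(0.0121 + 16.1) = 4.01, so δu/u = 0.0419.
Q is then a monomial in u, w, q:
δQ/Q = √((δu/u)² + (3·δw/w)² + (-1·δq/q)²) = √(0.00176 + 0.0900 + 0.0121) = 0.322

0.322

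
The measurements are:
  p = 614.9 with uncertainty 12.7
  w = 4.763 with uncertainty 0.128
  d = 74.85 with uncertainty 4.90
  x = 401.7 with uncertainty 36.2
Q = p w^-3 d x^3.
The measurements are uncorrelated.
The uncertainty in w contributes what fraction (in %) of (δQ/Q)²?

(δQ/Q)² = (1·δp/p)² + (-3·δw/w)² + (1·δd/d)² + (3·δx/x)²
  p term: (1×0.0207)² = 0.000427
  w term: (-3×0.0269)² = 0.00650
  d term: (1×0.0655)² = 0.00429
  x term: (3×0.0901)² = 0.0731
Total = 0.0843. Share from w = 0.00650/0.0843 = 0.0771.

7.71%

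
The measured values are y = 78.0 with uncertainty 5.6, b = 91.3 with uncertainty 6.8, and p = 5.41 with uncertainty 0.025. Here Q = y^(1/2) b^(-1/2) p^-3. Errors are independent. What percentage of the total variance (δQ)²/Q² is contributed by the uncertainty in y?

(δQ/Q)² = (½·δy/y)² + (−½·δb/b)² + (-3·δp/p)²
  y term: (0.5×0.0718)² = 0.00129
  b term: (-0.5×0.0745)² = 0.00139
  p term: (-3×0.00462)² = 0.000192
Total = 0.00287. Share from y = 0.00129/0.00287 = 0.449.

44.9%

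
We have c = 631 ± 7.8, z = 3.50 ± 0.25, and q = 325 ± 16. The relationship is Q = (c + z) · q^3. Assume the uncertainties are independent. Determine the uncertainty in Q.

3.23e+09

Let u = c + z = 634. δu = √(δc² + δz²) = √(60.8 + 0.0625) = 7.80, so δu/u = 0.0123.
Q is then a monomial in u, q:
δQ/Q = √((δu/u)² + (3·δq/q)²) = √(0.000151 + 0.0218) = 0.148
Q = 2.18e+10, so δQ = 0.148 × 2.18e+10 = 3.23e+09.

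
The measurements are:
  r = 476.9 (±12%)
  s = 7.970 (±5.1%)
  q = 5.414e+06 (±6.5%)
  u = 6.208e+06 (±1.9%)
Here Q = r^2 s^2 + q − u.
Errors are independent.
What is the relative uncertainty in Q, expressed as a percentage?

Let p = r^2·s^2 = 1.445e+07. δp/p = √((2·δr/r)² + (2·δs/s)²) = √(0.0576 + 0.0104) = 0.261, so δp = 3.77e+06.
Q = p + q − u: δQ = √(δp² + δq² + δu²) = √(1.42e+13 + 1.24e+11 + 1.39e+10) = 3.79e+06
Q = 1.365e+07, so δQ/Q = 3.79e+06/1.365e+07 = 0.277.

27.7%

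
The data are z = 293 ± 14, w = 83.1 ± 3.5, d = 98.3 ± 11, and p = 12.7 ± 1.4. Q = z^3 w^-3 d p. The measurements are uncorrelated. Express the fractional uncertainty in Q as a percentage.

Q is a product of powers, so relative uncertainties combine in quadrature:
  (3·δz/z)² = (3×0.0478)² = 0.0205;  (-3·δw/w)² = (-3×0.0421)² = 0.0160;  (1·δd/d)² = (1×0.112)² = 0.0125;  (1·δp/p)² = (1×0.110)² = 0.0122
δQ/Q = √(0.0612) = 0.247

24.7%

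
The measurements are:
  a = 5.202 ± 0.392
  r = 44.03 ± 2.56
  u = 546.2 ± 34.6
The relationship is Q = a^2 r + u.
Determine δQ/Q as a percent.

11.3%

Let p = a^2·r = 1191. δp/p = √((2·δa/a)² + (1·δr/r)²) = √(0.0227 + 0.00338) = 0.162, so δp = 192.
Q = p + u: δQ = √(δp² + δu²) = √(37000 + 1200) = 196
Q = 1738, so δQ/Q = 196/1738 = 0.113.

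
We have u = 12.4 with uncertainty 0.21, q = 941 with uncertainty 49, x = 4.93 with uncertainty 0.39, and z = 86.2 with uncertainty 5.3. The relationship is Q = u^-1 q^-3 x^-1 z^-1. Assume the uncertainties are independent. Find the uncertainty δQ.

4.24e-14

Relative error in a monomial: (δQ/Q)² = Σ (nᵢ · δxᵢ/xᵢ)².
  (-1·δu/u)² = (-1×0.0169)² = 0.000287;  (-3·δq/q)² = (-3×0.0521)² = 0.0244;  (-1·δx/x)² = (-1×0.0791)² = 0.00626;  (-1·δz/z)² = (-1×0.0615)² = 0.00378
δQ/Q = √(0.0347) = 0.186
Q = 2.28e-13, so δQ = 0.186 × 2.28e-13 = 4.24e-14.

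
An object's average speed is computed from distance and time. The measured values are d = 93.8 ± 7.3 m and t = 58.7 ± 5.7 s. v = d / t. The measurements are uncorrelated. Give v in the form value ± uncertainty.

1.60 ± 0.199 m/s

Since v is a product/quotient, work with relative uncertainties:
  (1·δd/d)² = (1×0.0778)² = 0.00606;  (-1·δt/t)² = (-1×0.0971)² = 0.00943
δv/v = √(0.0155) = 0.124
v = 1.60 m/s, so δv = 0.124 × 1.60 = 0.199 m/s.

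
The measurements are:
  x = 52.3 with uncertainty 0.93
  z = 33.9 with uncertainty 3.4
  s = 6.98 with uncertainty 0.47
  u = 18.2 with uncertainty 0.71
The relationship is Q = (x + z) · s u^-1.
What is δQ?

Let w = x + z = 86.2. δw = √(δx² + δz²) = √(0.865 + 11.6) = 3.52, so δw/w = 0.0409.
Q is then a monomial in w, s, u:
δQ/Q = √((δw/w)² + (1·δs/s)² + (-1·δu/u)²) = √(0.00167 + 0.00453 + 0.00152) = 0.0879
Q = 33.1, so δQ = 0.0879 × 33.1 = 2.91.

2.91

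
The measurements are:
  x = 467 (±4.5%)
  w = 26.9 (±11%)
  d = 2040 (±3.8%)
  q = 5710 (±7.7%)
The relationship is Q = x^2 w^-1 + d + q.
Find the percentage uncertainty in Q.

7.79%

Let p = x^2·w^-1 = 8110. δp/p = √((2·δx/x)² + (-1·δw/w)²) = √(0.00810 + 0.0121) = 0.142, so δp = 1150.
Q = p + d + q: δQ = √(δp² + δd² + δq²) = √(1.33e+06 + 6010 + 1.93e+05) = 1240
Q = 15900, so δQ/Q = 1240/15900 = 0.0779.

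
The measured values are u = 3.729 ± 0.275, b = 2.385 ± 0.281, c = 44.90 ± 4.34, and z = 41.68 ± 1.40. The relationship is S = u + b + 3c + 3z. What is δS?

S is a linear combination, so absolute uncertainties add in quadrature:
  (δu)² = 0.0756;  (δb)² = 0.0790;  (3·δc)² = 170;  (3·δz)² = 17.6
δS = √(187) = 13.7

13.7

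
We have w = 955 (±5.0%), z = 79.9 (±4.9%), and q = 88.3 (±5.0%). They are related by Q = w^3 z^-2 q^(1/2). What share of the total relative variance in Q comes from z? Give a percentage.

(δQ/Q)² = (3·δw/w)² + (-2·δz/z)² + (½·δq/q)²
  w term: (3×0.0500)² = 0.0225
  z term: (-2×0.0490)² = 0.00960
  q term: (0.5×0.0500)² = 0.000625
Total = 0.0327. Share from z = 0.00960/0.0327 = 0.293.

29.3%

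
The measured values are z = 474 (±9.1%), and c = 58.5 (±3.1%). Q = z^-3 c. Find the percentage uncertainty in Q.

Products/powers → add relative errors in quadrature, weighted by exponent:
  (-3·δz/z)² = (-3×0.0910)² = 0.0745;  (1·δc/c)² = (1×0.0310)² = 0.000961
δQ/Q = √(0.0755) = 0.275

27.5%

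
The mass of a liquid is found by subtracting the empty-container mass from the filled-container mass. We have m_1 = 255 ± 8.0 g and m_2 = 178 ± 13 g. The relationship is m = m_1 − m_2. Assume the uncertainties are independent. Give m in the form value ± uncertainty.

77.0 ± 15.3 g

Each term contributes (cᵢ δxᵢ)² to (δm)²:
  (δm_1)² = 64.0;  (δm_2)² = 169
δm = √(233) = 15.3 g
m = 77.0 g.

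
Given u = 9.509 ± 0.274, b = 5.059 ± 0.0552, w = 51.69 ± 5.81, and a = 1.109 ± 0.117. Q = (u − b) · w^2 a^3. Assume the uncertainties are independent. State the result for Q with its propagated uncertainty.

16220 ± 6380

Let h = u − b = 4.450. δh = √(δu² + δb²) = √(0.0751 + 0.00305) = 0.280, so δh/h = 0.0628.
Q is then a monomial in h, w, a:
δQ/Q = √((δh/h)² + (2·δw/w)² + (3·δa/a)²) = √(0.00395 + 0.0505 + 0.100) = 0.393
Q = 16220, so δQ = 0.393 × 16220 = 6380.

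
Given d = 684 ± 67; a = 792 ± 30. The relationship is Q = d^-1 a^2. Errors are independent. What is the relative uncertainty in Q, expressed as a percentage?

12.4%

For a monomial Q ∝ d^-1, a^2, fractional errors add in quadrature:
  (-1·δd/d)² = (-1×0.0980)² = 0.00959;  (2·δa/a)² = (2×0.0379)² = 0.00574
δQ/Q = √(0.0153) = 0.124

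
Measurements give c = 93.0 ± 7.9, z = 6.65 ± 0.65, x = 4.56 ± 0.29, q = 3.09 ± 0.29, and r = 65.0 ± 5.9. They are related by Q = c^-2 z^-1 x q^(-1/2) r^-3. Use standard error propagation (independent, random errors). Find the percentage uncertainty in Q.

For a monomial Q ∝ c^-2, z^-1, x, q^(-1/2), r^-3, fractional errors add in quadrature:
  (-2·δc/c)² = (-2×0.0849)² = 0.0289;  (-1·δz/z)² = (-1×0.0977)² = 0.00955;  (1·δx/x)² = (1×0.0636)² = 0.00404;  (−½·δq/q)² = (-0.5×0.0939)² = 0.00220;  (-3·δr/r)² = (-3×0.0908)² = 0.0742
δQ/Q = √(0.119) = 0.345

34.5%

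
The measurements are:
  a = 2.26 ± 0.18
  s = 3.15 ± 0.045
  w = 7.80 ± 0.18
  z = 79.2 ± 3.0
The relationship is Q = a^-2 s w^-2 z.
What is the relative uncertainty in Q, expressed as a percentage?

Since Q is a product/quotient, work with relative uncertainties:
  (-2·δa/a)² = (-2×0.0796)² = 0.0254;  (1·δs/s)² = (1×0.0143)² = 0.000204;  (-2·δw/w)² = (-2×0.0231)² = 0.00213;  (1·δz/z)² = (1×0.0379)² = 0.00143
δQ/Q = √(0.0291) = 0.171

17.1%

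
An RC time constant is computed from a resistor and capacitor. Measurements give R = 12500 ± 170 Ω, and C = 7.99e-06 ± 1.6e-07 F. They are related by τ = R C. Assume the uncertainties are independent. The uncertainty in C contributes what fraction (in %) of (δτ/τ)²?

(δτ/τ)² = (1·δR/R)² + (1·δC/C)²
  R term: (1×0.0136)² = 0.000185
  C term: (1×0.0200)² = 0.000401
Total = 0.000586. Share from C = 0.000401/0.000586 = 0.684.

68.4%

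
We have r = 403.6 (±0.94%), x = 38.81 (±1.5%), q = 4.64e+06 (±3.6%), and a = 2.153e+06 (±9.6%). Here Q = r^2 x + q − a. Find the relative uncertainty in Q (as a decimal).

0.0348

Let p = r^2·x = 6.322e+06. δp/p = √((2·δr/r)² + (1·δx/x)²) = √(0.000353 + 0.000225) = 0.0241, so δp = 1.52e+05.
Q = p + q − a: δQ = √(δp² + δq² + δa²) = √(2.31e+10 + 2.79e+10 + 4.27e+10) = 3.06e+05
Q = 8.809e+06, so δQ/Q = 3.06e+05/8.809e+06 = 0.0348.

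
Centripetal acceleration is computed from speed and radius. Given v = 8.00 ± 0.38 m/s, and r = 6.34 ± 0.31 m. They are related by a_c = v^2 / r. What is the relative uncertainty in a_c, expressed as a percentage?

10.7%

For a monomial a_c ∝ v^2, r^-1, fractional errors add in quadrature:
  (2·δv/v)² = (2×0.0475)² = 0.00903;  (-1·δr/r)² = (-1×0.0489)² = 0.00239
δa_c/a_c = √(0.0114) = 0.107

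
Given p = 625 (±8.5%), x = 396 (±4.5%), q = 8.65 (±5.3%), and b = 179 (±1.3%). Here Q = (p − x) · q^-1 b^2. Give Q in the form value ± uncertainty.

(8.48 ± 2.14) × 10^5

Let u = p − x = 229. δu = √(δp² + δx²) = √(2820 + 318) = 56.0, so δu/u = 0.245.
Q is then a monomial in u, q, b:
δQ/Q = √((δu/u)² + (-1·δq/q)² + (2·δb/b)²) = √(0.0599 + 0.00281 + 0.000676) = 0.252
Q = 8.48e+05, so δQ = 0.252 × 8.48e+05 = 2.14e+05.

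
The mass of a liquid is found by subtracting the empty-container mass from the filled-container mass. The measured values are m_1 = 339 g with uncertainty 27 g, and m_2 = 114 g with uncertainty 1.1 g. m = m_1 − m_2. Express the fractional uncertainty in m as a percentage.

12.0%

Each term contributes (cᵢ δxᵢ)² to (δm)²:
  (δm_1)² = 729;  (δm_2)² = 1.21
δm = √(730) = 27.0 g
m = 225 g, so δm/m = 27.0/225 = 0.120.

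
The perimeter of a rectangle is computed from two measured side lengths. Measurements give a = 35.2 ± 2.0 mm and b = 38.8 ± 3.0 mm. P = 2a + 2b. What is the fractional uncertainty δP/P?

0.0487

P is a linear combination, so absolute uncertainties add in quadrature:
  (2·δa)² = 16.0;  (2·δb)² = 36.0
δP = √(52.0) = 7.21 mm
P = 148 mm, so δP/P = 7.21/148 = 0.0487.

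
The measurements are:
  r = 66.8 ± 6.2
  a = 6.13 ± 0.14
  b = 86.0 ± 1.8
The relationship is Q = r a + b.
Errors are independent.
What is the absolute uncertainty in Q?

Let p = r·a = 409. δp/p = √((1·δr/r)² + (1·δa/a)²) = √(0.00861 + 0.000522) = 0.0956, so δp = 39.1.
Q = p + b: δQ = √(δp² + δb²) = √(1530 + 3.24) = 39.2

39.2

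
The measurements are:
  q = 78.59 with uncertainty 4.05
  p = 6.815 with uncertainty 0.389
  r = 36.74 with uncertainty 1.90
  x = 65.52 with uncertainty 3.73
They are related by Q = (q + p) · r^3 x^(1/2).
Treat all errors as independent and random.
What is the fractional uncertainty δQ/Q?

Let u = q + p = 85.41. δu = √(δq² + δp²) = √(16.4 + 0.151) = 4.07, so δu/u = 0.0476.
Q is then a monomial in u, r, x:
δQ/Q = √((δu/u)² + (3·δr/r)² + (½·δx/x)²) = √(0.00227 + 0.0241 + 0.000810) = 0.165

0.165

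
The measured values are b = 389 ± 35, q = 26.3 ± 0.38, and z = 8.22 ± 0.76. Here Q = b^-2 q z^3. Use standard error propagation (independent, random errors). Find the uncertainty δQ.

0.0319

Q is a product of powers, so relative uncertainties combine in quadrature:
  (-2·δb/b)² = (-2×0.0900)² = 0.0324;  (1·δq/q)² = (1×0.0144)² = 0.000209;  (3·δz/z)² = (3×0.0925)² = 0.0769
δQ/Q = √(0.110) = 0.331
Q = 0.0965, so δQ = 0.331 × 0.0965 = 0.0319.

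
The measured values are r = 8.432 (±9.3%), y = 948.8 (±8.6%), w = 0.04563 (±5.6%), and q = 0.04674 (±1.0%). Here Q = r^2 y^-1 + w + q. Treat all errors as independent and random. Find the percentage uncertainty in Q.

Let p = r^2·y^-1 = 0.07494. δp/p = √((2·δr/r)² + (-1·δy/y)²) = √(0.0346 + 0.00740) = 0.205, so δp = 0.0154.
Q = p + w + q: δQ = √(δp² + δw² + δq²) = √(0.000236 + 6.53e-06 + 2.18e-07) = 0.0156
Q = 0.1673, so δQ/Q = 0.0156/0.1673 = 0.0931.

9.31%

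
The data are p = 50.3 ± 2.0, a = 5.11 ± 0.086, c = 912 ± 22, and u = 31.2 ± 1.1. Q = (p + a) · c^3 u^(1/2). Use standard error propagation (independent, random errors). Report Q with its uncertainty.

Let w = p + a = 55.4. δw = √(δp² + δa²) = √(4.00 + 0.00740) = 2.00, so δw/w = 0.0361.
Q is then a monomial in w, c, u:
δQ/Q = √((δw/w)² + (3·δc/c)² + (½·δu/u)²) = √(0.00131 + 0.00524 + 0.000311) = 0.0828
Q = 2.35e+11, so δQ = 0.0828 × 2.35e+11 = 1.94e+10.

(2.35 ± 0.194) × 10^11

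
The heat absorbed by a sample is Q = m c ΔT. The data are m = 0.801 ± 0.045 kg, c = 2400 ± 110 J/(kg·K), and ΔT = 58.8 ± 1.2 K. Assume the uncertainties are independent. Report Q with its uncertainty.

(1.13 ± 0.0851) × 10^5 J

Relative error in a monomial: (δQ/Q)² = Σ (nᵢ · δxᵢ/xᵢ)².
  (1·δm/m)² = (1×0.0562)² = 0.00316;  (1·δc/c)² = (1×0.0458)² = 0.00210;  (1·δΔT/ΔT)² = (1×0.0204)² = 0.000416
δQ/Q = √(0.00567) = 0.0753
Q = 1.13e+05 J, so δQ = 0.0753 × 1.13e+05 = 8510 J.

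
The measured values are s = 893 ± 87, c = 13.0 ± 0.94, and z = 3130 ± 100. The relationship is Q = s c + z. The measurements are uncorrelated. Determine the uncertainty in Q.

1410

Let p = s·c = 11600. δp/p = √((1·δs/s)² + (1·δc/c)²) = √(0.00949 + 0.00523) = 0.121, so δp = 1410.
Q = p + z: δQ = √(δp² + δz²) = √(1.98e+06 + 10000) = 1410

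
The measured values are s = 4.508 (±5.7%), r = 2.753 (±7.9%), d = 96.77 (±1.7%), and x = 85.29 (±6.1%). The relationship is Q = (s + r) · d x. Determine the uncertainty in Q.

4700

Let u = s + r = 7.261. δu = √(δs² + δr²) = √(0.0660 + 0.0473) = 0.337, so δu/u = 0.0464.
Q is then a monomial in u, d, x:
δQ/Q = √((δu/u)² + (1·δd/d)² + (1·δx/x)²) = √(0.00215 + 0.000289 + 0.00372) = 0.0785
Q = 59930, so δQ = 0.0785 × 59930 = 4700.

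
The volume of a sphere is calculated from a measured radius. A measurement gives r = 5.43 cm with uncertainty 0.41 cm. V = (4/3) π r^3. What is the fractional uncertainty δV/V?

V ∝ r^3, so δV/V = |3| · δr/r = 3 × 0.0755 = 0.227.

0.227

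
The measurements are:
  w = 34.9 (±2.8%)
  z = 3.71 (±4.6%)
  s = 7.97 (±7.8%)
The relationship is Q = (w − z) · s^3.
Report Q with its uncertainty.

15800 ± 3730

Let u = w − z = 31.2. δu = √(δw² + δz²) = √(0.955 + 0.0291) = 0.992, so δu/u = 0.0318.
Q is then a monomial in u, s:
δQ/Q = √((δu/u)² + (3·δs/s)²) = √(0.00101 + 0.0548) = 0.236
Q = 15800, so δQ = 0.236 × 15800 = 3730.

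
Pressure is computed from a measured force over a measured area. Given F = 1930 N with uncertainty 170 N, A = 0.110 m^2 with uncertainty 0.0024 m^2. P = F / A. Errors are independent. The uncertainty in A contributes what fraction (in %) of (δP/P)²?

5.78%

(δP/P)² = (1·δF/F)² + (-1·δA/A)²
  F term: (1×0.0881)² = 0.00776
  A term: (-1×0.0218)² = 0.000476
Total = 0.00823. Share from A = 0.000476/0.00823 = 0.0578.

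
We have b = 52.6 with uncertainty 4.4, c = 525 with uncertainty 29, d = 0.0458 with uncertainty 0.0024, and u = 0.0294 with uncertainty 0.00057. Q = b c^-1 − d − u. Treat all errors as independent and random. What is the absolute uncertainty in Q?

Let p = b·c^-1 = 0.100. δp/p = √((1·δb/b)² + (-1·δc/c)²) = √(0.00700 + 0.00305) = 0.100, so δp = 0.0100.
Q = p − d − u: δQ = √(δp² + δd² + δu²) = √(0.000101 + 5.76e-06 + 3.25e-07) = 0.0103

0.0103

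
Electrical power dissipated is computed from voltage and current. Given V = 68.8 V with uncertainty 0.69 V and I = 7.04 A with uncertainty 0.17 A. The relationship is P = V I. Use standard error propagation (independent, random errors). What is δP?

12.7 W

Each factor contributes (exponent × relative error)² to (δP/P)²:
  (1·δV/V)² = (1×0.0100)² = 0.000101;  (1·δI/I)² = (1×0.0241)² = 0.000583
δP/P = √(0.000684) = 0.0261
P = 484 W, so δP = 0.0261 × 484 = 12.7 W.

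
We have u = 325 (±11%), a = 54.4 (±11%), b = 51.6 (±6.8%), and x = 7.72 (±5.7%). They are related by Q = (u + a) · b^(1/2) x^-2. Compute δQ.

Let w = u + a = 379. δw = √(δu² + δa²) = √(1280 + 35.8) = 36.2, so δw/w = 0.0955.
Q is then a monomial in w, b, x:
δQ/Q = √((δw/w)² + (½·δb/b)² + (-2·δx/x)²) = √(0.00913 + 0.00116 + 0.0130) = 0.153
Q = 45.7, so δQ = 0.153 × 45.7 = 6.98.

6.98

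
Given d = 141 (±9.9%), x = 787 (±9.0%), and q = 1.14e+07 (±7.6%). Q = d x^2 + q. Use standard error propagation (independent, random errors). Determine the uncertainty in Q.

1.8e+07

Let p = d·x^2 = 8.73e+07. δp/p = √((1·δd/d)² + (2·δx/x)²) = √(0.00980 + 0.0324) = 0.205, so δp = 1.79e+07.
Q = p + q: δQ = √(δp² + δq²) = √(3.22e+14 + 7.51e+11) = 1.8e+07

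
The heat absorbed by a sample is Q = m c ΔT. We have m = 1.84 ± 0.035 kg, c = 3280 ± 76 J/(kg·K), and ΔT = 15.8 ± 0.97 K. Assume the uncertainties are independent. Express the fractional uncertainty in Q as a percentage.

6.83%

Q is a product of powers, so relative uncertainties combine in quadrature:
  (1·δm/m)² = (1×0.0190)² = 0.000362;  (1·δc/c)² = (1×0.0232)² = 0.000537;  (1·δΔT/ΔT)² = (1×0.0614)² = 0.00377
δQ/Q = √(0.00467) = 0.0683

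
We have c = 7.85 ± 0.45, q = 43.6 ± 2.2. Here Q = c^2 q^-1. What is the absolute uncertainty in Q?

0.177

Since Q is a product/quotient, work with relative uncertainties:
  (2·δc/c)² = (2×0.0573)² = 0.0131;  (-1·δq/q)² = (-1×0.0505)² = 0.00255
δQ/Q = √(0.0157) = 0.125
Q = 1.41, so δQ = 0.125 × 1.41 = 0.177.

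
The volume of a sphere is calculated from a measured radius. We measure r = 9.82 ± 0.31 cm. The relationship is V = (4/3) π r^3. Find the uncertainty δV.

376 cm^3

V is a product of powers, so relative uncertainties combine in quadrature:
  (3·δr/r)² = (3×0.0316)² = 0.00897
δV/V = √(0.00897) = 0.0947
V = 3970 cm^3, so δV = 0.0947 × 3970 = 376 cm^3.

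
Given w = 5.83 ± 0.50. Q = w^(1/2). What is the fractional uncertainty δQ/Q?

0.0429

Each factor contributes (exponent × relative error)² to (δQ/Q)²:
  (½·δw/w)² = (0.5×0.0858)² = 0.00184
δQ/Q = √(0.00184) = 0.0429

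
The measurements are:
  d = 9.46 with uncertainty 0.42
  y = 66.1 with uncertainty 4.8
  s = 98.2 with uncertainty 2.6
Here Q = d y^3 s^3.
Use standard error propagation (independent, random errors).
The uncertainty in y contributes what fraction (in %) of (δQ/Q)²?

85.1%

(δQ/Q)² = (1·δd/d)² + (3·δy/y)² + (3·δs/s)²
  d term: (1×0.0444)² = 0.00197
  y term: (3×0.0726)² = 0.0475
  s term: (3×0.0265)² = 0.00631
Total = 0.0557. Share from y = 0.0475/0.0557 = 0.851.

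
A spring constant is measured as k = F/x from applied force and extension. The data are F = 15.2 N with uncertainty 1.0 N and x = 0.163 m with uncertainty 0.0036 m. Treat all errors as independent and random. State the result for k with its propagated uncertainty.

93.3 ± 6.47 N/m

For a monomial k ∝ F, x^-1, fractional errors add in quadrature:
  (1·δF/F)² = (1×0.0658)² = 0.00433;  (-1·δx/x)² = (-1×0.0221)² = 0.000488
δk/k = √(0.00482) = 0.0694
k = 93.3 N/m, so δk = 0.0694 × 93.3 = 6.47 N/m.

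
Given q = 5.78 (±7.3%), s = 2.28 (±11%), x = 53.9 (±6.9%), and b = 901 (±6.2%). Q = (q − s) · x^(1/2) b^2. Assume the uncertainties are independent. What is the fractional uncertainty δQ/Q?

0.190

Let u = q − s = 3.50. δu = √(δq² + δs²) = √(0.178 + 0.0629) = 0.491, so δu/u = 0.140.
Q is then a monomial in u, x, b:
δQ/Q = √((δu/u)² + (½·δx/x)² + (2·δb/b)²) = √(0.0197 + 0.00119 + 0.0154) = 0.190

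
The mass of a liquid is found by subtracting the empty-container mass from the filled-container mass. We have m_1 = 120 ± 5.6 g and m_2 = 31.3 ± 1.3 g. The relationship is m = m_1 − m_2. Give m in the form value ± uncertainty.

88.7 ± 5.75 g

m is a linear combination, so absolute uncertainties add in quadrature:
  (δm_1)² = 31.4;  (δm_2)² = 1.69
δm = √(33.0) = 5.75 g
m = 88.7 g.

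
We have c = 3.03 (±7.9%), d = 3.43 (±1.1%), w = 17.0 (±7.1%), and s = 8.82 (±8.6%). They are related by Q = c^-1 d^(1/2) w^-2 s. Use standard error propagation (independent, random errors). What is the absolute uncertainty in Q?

For a monomial Q ∝ c^-1, d^(1/2), w^-2, s, fractional errors add in quadrature:
  (-1·δc/c)² = (-1×0.0790)² = 0.00624;  (½·δd/d)² = (0.5×0.0110)² = 3.03e-05;  (-2·δw/w)² = (-2×0.0710)² = 0.0202;  (1·δs/s)² = (1×0.0860)² = 0.00740
δQ/Q = √(0.0338) = 0.184
Q = 0.0187, so δQ = 0.184 × 0.0187 = 0.00343.

0.00343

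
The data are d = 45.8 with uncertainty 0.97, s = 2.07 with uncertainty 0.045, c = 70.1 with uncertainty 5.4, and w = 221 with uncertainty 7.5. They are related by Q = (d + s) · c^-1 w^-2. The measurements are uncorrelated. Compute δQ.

1.46e-06

Let u = d + s = 47.9. δu = √(δd² + δs²) = √(0.941 + 0.00202) = 0.971, so δu/u = 0.0203.
Q is then a monomial in u, c, w:
δQ/Q = √((δu/u)² + (-1·δc/c)² + (-2·δw/w)²) = √(0.000411 + 0.00593 + 0.00461) = 0.105
Q = 1.4e-05, so δQ = 0.105 × 1.4e-05 = 1.46e-06.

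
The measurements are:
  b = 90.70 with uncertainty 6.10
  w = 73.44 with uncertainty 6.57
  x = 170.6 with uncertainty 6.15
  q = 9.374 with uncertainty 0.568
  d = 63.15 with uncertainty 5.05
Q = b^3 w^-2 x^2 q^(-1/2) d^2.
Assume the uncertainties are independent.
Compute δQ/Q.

0.323

Each factor contributes (exponent × relative error)² to (δQ/Q)²:
  (3·δb/b)² = (3×0.0673)² = 0.0407;  (-2·δw/w)² = (-2×0.0895)² = 0.0320;  (2·δx/x)² = (2×0.0360)² = 0.00520;  (−½·δq/q)² = (-0.5×0.0606)² = 0.000918;  (2·δd/d)² = (2×0.0800)² = 0.0256
δQ/Q = √(0.104) = 0.323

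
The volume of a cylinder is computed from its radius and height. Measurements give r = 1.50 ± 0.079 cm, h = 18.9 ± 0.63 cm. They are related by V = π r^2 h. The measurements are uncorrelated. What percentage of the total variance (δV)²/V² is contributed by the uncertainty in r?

90.9%

(δV/V)² = (2·δr/r)² + (1·δh/h)²
  r term: (2×0.0527)² = 0.0111
  h term: (1×0.0333)² = 0.00111
Total = 0.0122. Share from r = 0.0111/0.0122 = 0.909.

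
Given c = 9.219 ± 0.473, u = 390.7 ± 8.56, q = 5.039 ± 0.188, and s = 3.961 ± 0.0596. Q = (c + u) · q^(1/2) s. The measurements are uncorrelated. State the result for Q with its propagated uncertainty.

3556 ± 114

Let w = c + u = 399.9. δw = √(δc² + δu²) = √(0.224 + 73.3) = 8.57, so δw/w = 0.0214.
Q is then a monomial in w, q, s:
δQ/Q = √((δw/w)² + (½·δq/q)² + (1·δs/s)²) = √(0.000460 + 0.000348 + 0.000226) = 0.0322
Q = 3556, so δQ = 0.0322 × 3556 = 114.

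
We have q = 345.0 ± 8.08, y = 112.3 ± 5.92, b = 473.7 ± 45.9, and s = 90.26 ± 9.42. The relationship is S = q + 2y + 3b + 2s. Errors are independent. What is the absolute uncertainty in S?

140

Absolute uncertainties add in quadrature for a linear combination:
  (δq)² = 65.3;  (2·δy)² = 140;  (3·δb)² = 19000;  (2·δs)² = 355
δS = √(19500) = 140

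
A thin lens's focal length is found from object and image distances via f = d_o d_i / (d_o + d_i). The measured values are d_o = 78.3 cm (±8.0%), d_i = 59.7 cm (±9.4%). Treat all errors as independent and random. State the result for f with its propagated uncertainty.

∂f/∂d_o = (d_i/(d_o+d_i))² = 0.187;  ∂f/∂d_i = (d_o/(d_o+d_i))² = 0.322
δf = √((∂f/∂d_o · δd_o)² + (∂f/∂d_i · δd_i)²) = √(1.37 + 3.26) = 2.15 cm
f = 33.9 cm.

33.9 ± 2.15 cm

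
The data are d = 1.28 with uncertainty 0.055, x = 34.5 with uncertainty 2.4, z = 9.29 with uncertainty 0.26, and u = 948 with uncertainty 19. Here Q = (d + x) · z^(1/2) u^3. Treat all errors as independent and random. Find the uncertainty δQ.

Let w = d + x = 35.8. δw = √(δd² + δx²) = √(0.00302 + 5.76) = 2.40, so δw/w = 0.0671.
Q is then a monomial in w, z, u:
δQ/Q = √((δw/w)² + (½·δz/z)² + (3·δu/u)²) = √(0.00450 + 0.000196 + 0.00362) = 0.0912
Q = 9.29e+10, so δQ = 0.0912 × 9.29e+10 = 8.47e+09.

8.47e+09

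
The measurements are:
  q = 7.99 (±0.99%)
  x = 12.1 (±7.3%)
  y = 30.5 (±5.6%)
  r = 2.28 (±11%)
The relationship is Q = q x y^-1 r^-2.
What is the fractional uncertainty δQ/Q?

Q is a product of powers, so relative uncertainties combine in quadrature:
  (1·δq/q)² = (1×0.00990)² = 9.8e-05;  (1·δx/x)² = (1×0.0730)² = 0.00533;  (-1·δy/y)² = (-1×0.0560)² = 0.00314;  (-2·δr/r)² = (-2×0.110)² = 0.0484
δQ/Q = √(0.0570) = 0.239

0.239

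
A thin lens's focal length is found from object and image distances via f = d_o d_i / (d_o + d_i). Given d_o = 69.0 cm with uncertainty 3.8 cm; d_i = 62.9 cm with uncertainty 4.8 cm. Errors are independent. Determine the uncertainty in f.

∂f/∂d_o = (d_i/(d_o+d_i))² = 0.227;  ∂f/∂d_i = (d_o/(d_o+d_i))² = 0.274
δf = √((∂f/∂d_o · δd_o)² + (∂f/∂d_i · δd_i)²) = √(0.747 + 1.73) = 1.57 cm

1.57 cm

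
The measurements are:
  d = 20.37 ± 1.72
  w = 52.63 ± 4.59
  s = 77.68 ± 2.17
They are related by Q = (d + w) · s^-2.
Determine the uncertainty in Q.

0.00106

Let u = d + w = 73.00. δu = √(δd² + δw²) = √(2.96 + 21.1) = 4.90, so δu/u = 0.0671.
Q is then a monomial in u, s:
δQ/Q = √((δu/u)² + (-2·δs/s)²) = √(0.00451 + 0.00312) = 0.0874
Q = 0.01210, so δQ = 0.0874 × 0.01210 = 0.00106.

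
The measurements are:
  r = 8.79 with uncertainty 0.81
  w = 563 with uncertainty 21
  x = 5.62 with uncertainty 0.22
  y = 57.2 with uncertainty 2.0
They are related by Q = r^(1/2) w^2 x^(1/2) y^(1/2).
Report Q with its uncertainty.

Products/powers → add relative errors in quadrature, weighted by exponent:
  (½·δr/r)² = (0.5×0.0922)² = 0.00212;  (2·δw/w)² = (2×0.0373)² = 0.00557;  (½·δx/x)² = (0.5×0.0391)² = 0.000383;  (½·δy/y)² = (0.5×0.0350)² = 0.000306
δQ/Q = √(0.00838) = 0.0915
Q = 1.68e+07, so δQ = 0.0915 × 1.68e+07 = 1.54e+06.

(1.68 ± 0.154) × 10^7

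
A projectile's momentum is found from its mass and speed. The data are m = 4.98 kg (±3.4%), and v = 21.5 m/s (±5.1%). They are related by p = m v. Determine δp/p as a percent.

For a monomial p ∝ m, v, fractional errors add in quadrature:
  (1·δm/m)² = (1×0.0340)² = 0.00116;  (1·δv/v)² = (1×0.0510)² = 0.00260
δp/p = √(0.00376) = 0.0613

6.13%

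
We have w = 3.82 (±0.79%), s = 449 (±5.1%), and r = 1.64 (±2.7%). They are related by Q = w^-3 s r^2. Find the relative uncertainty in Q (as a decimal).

0.0780

Q is a product of powers, so relative uncertainties combine in quadrature:
  (-3·δw/w)² = (-3×0.00790)² = 0.000562;  (1·δs/s)² = (1×0.0510)² = 0.00260;  (2·δr/r)² = (2×0.0270)² = 0.00292
δQ/Q = √(0.00608) = 0.0780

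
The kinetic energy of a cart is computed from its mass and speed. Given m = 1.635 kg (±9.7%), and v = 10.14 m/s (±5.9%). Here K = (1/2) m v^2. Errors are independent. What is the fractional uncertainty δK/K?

Each factor contributes (exponent × relative error)² to (δK/K)²:
  (1·δm/m)² = (1×0.0970)² = 0.00941;  (2·δv/v)² = (2×0.0590)² = 0.0139
δK/K = √(0.0233) = 0.153

0.153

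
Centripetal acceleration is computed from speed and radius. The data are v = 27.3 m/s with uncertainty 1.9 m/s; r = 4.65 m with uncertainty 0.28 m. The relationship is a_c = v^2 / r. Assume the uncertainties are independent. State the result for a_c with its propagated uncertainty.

160 ± 24.3 m/s^2

For a monomial a_c ∝ v^2, r^-1, fractional errors add in quadrature:
  (2·δv/v)² = (2×0.0696)² = 0.0194;  (-1·δr/r)² = (-1×0.0602)² = 0.00363
δa_c/a_c = √(0.0230) = 0.152
a_c = 160 m/s^2, so δa_c = 0.152 × 160 = 24.3 m/s^2.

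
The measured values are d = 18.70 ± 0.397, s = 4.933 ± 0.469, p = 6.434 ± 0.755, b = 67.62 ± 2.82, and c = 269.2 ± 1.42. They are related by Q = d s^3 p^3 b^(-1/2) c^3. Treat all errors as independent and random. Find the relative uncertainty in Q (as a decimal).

For a monomial Q ∝ d, s^3, p^3, b^(-1/2), c^3, fractional errors add in quadrature:
  (1·δd/d)² = (1×0.0212)² = 0.000451;  (3·δs/s)² = (3×0.0951)² = 0.0814;  (3·δp/p)² = (3×0.117)² = 0.124;  (−½·δb/b)² = (-0.5×0.0417)² = 0.000435;  (3·δc/c)² = (3×0.00527)² = 0.000250
δQ/Q = √(0.206) = 0.454

0.454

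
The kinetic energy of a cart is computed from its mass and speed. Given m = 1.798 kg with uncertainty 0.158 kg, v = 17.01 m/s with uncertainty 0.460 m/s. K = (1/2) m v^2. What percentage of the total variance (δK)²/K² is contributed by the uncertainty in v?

27.5%

(δK/K)² = (1·δm/m)² + (2·δv/v)²
  m term: (1×0.0879)² = 0.00772
  v term: (2×0.0270)² = 0.00293
Total = 0.0106. Share from v = 0.00293/0.0106 = 0.275.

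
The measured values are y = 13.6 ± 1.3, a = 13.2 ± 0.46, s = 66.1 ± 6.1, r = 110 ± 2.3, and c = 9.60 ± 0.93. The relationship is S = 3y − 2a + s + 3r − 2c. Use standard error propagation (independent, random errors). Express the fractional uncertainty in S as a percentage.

Each term contributes (cᵢ δxᵢ)² to (δS)²:
  (3·δy)² = 15.2;  (2·δa)² = 0.846;  (δs)² = 37.2;  (3·δr)² = 47.6;  (2·δc)² = 3.46
δS = √(104) = 10.2
S = 391, so δS/S = 10.2/391 = 0.0261.

2.61%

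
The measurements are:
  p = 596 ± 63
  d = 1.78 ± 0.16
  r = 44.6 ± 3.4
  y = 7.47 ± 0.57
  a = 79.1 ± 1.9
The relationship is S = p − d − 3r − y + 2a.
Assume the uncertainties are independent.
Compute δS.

63.9

Absolute uncertainties add in quadrature for a linear combination:
  (δp)² = 3970;  (δd)² = 0.0256;  (3·δr)² = 104;  (δy)² = 0.325;  (2·δa)² = 14.4
δS = √(4090) = 63.9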